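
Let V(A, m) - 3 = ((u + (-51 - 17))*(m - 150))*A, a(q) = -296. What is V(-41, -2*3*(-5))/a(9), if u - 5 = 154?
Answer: -447723/296 ≈ -1512.6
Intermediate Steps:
u = 159 (u = 5 + 154 = 159)
V(A, m) = 3 + A*(-13650 + 91*m) (V(A, m) = 3 + ((159 + (-51 - 17))*(m - 150))*A = 3 + ((159 - 68)*(-150 + m))*A = 3 + (91*(-150 + m))*A = 3 + (-13650 + 91*m)*A = 3 + A*(-13650 + 91*m))
V(-41, -2*3*(-5))/a(9) = (3 - 13650*(-41) + 91*(-41)*(-2*3*(-5)))/(-296) = (3 + 559650 + 91*(-41)*(-6*(-5)))*(-1/296) = (3 + 559650 + 91*(-41)*30)*(-1/296) = (3 + 559650 - 111930)*(-1/296) = 447723*(-1/296) = -447723/296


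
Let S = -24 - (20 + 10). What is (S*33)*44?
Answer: -78408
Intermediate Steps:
S = -54 (S = -24 - 1*30 = -24 - 30 = -54)
(S*33)*44 = -54*33*44 = -1782*44 = -78408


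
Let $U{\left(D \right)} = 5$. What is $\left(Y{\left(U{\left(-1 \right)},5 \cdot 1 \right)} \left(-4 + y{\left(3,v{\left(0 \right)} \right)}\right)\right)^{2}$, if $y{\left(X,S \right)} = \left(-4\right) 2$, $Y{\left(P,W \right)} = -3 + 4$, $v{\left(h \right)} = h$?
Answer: $144$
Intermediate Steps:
$Y{\left(P,W \right)} = 1$
$y{\left(X,S \right)} = -8$
$\left(Y{\left(U{\left(-1 \right)},5 \cdot 1 \right)} \left(-4 + y{\left(3,v{\left(0 \right)} \right)}\right)\right)^{2} = \left(1 \left(-4 - 8\right)\right)^{2} = \left(1 \left(-12\right)\right)^{2} = \left(-12\right)^{2} = 144$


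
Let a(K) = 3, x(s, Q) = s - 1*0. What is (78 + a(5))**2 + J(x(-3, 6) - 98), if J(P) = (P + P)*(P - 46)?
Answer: 36255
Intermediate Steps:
x(s, Q) = s (x(s, Q) = s + 0 = s)
J(P) = 2*P*(-46 + P) (J(P) = (2*P)*(-46 + P) = 2*P*(-46 + P))
(78 + a(5))**2 + J(x(-3, 6) - 98) = (78 + 3)**2 + 2*(-3 - 98)*(-46 + (-3 - 98)) = 81**2 + 2*(-101)*(-46 - 101) = 6561 + 2*(-101)*(-147) = 6561 + 29694 = 36255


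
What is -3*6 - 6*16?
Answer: -114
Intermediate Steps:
-3*6 - 6*16 = -18 - 96 = -114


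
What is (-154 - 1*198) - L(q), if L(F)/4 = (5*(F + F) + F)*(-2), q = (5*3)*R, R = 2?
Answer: 2288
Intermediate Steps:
q = 30 (q = (5*3)*2 = 15*2 = 30)
L(F) = -88*F (L(F) = 4*((5*(F + F) + F)*(-2)) = 4*((5*(2*F) + F)*(-2)) = 4*((10*F + F)*(-2)) = 4*((11*F)*(-2)) = 4*(-22*F) = -88*F)
(-154 - 1*198) - L(q) = (-154 - 1*198) - (-88)*30 = (-154 - 198) - 1*(-2640) = -352 + 2640 = 2288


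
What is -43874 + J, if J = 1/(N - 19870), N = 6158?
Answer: -601600289/13712 ≈ -43874.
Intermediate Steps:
J = -1/13712 (J = 1/(6158 - 19870) = 1/(-13712) = -1/13712 ≈ -7.2929e-5)
-43874 + J = -43874 - 1/13712 = -601600289/13712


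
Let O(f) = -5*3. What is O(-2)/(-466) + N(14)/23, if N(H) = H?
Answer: 6869/10718 ≈ 0.64088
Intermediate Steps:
O(f) = -15
O(-2)/(-466) + N(14)/23 = -15/(-466) + 14/23 = -15*(-1/466) + 14*(1/23) = 15/466 + 14/23 = 6869/10718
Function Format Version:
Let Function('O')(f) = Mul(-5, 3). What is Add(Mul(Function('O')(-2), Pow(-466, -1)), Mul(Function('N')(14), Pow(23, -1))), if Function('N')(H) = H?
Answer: Rational(6869, 10718) ≈ 0.64088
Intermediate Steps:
Function('O')(f) = -15
Add(Mul(Function('O')(-2), Pow(-466, -1)), Mul(Function('N')(14), Pow(23, -1))) = Add(Mul(-15, Pow(-466, -1)), Mul(14, Pow(23, -1))) = Add(Mul(-15, Rational(-1, 466)), Mul(14, Rational(1, 23))) = Add(Rational(15, 466), Rational(14, 23)) = Rational(6869, 10718)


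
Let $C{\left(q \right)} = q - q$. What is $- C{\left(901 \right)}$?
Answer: $0$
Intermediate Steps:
$C{\left(q \right)} = 0$
$- C{\left(901 \right)} = \left(-1\right) 0 = 0$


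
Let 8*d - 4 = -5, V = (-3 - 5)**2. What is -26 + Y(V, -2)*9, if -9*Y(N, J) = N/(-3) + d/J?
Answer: -227/48 ≈ -4.7292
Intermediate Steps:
V = 64 (V = (-8)**2 = 64)
d = -1/8 (d = 1/2 + (1/8)*(-5) = 1/2 - 5/8 = -1/8 ≈ -0.12500)
Y(N, J) = N/27 + 1/(72*J) (Y(N, J) = -(N/(-3) - 1/(8*J))/9 = -(N*(-1/3) - 1/(8*J))/9 = -(-N/3 - 1/(8*J))/9 = N/27 + 1/(72*J))
-26 + Y(V, -2)*9 = -26 + ((1/27)*64 + (1/72)/(-2))*9 = -26 + (64/27 + (1/72)*(-1/2))*9 = -26 + (64/27 - 1/144)*9 = -26 + (1021/432)*9 = -26 + 1021/48 = -227/48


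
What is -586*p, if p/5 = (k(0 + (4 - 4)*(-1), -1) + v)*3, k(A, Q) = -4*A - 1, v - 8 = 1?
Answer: -70320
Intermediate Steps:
v = 9 (v = 8 + 1 = 9)
k(A, Q) = -1 - 4*A
p = 120 (p = 5*(((-1 - 4*(0 + (4 - 4)*(-1))) + 9)*3) = 5*(((-1 - 4*(0 + 0*(-1))) + 9)*3) = 5*(((-1 - 4*(0 + 0)) + 9)*3) = 5*(((-1 - 4*0) + 9)*3) = 5*(((-1 + 0) + 9)*3) = 5*((-1 + 9)*3) = 5*(8*3) = 5*24 = 120)
-586*p = -586*120 = -70320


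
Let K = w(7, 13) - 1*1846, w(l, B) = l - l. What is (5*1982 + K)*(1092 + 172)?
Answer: 10192896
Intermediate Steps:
w(l, B) = 0
K = -1846 (K = 0 - 1*1846 = 0 - 1846 = -1846)
(5*1982 + K)*(1092 + 172) = (5*1982 - 1846)*(1092 + 172) = (9910 - 1846)*1264 = 8064*1264 = 10192896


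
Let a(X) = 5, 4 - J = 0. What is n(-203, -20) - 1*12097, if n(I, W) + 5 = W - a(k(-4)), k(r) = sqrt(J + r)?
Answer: -12127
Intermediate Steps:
J = 4 (J = 4 - 1*0 = 4 + 0 = 4)
k(r) = sqrt(4 + r)
n(I, W) = -10 + W (n(I, W) = -5 + (W - 1*5) = -5 + (W - 5) = -5 + (-5 + W) = -10 + W)
n(-203, -20) - 1*12097 = (-10 - 20) - 1*12097 = -30 - 12097 = -12127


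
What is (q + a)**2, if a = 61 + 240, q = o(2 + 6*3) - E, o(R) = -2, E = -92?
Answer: 152881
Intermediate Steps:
q = 90 (q = -2 - 1*(-92) = -2 + 92 = 90)
a = 301
(q + a)**2 = (90 + 301)**2 = 391**2 = 152881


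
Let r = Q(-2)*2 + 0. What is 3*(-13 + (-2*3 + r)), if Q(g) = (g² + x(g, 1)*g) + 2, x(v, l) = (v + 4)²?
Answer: -69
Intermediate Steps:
x(v, l) = (4 + v)²
Q(g) = 2 + g² + g*(4 + g)² (Q(g) = (g² + (4 + g)²*g) + 2 = (g² + g*(4 + g)²) + 2 = 2 + g² + g*(4 + g)²)
r = -4 (r = (2 + (-2)² - 2*(4 - 2)²)*2 + 0 = (2 + 4 - 2*2²)*2 + 0 = (2 + 4 - 2*4)*2 + 0 = (2 + 4 - 8)*2 + 0 = -2*2 + 0 = -4 + 0 = -4)
3*(-13 + (-2*3 + r)) = 3*(-13 + (-2*3 - 4)) = 3*(-13 + (-6 - 4)) = 3*(-13 - 10) = 3*(-23) = -69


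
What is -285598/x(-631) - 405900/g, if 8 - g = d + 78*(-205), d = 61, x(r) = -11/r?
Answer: -2872048495606/175307 ≈ -1.6383e+7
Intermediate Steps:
g = 15937 (g = 8 - (61 + 78*(-205)) = 8 - (61 - 15990) = 8 - 1*(-15929) = 8 + 15929 = 15937)
-285598/x(-631) - 405900/g = -285598/((-11/(-631))) - 405900/15937 = -285598/((-11*(-1/631))) - 405900*1/15937 = -285598/11/631 - 405900/15937 = -285598*631/11 - 405900/15937 = -180212338/11 - 405900/15937 = -2872048495606/175307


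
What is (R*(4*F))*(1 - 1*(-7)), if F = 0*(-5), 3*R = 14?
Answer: 0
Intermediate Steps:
R = 14/3 (R = (1/3)*14 = 14/3 ≈ 4.6667)
F = 0
(R*(4*F))*(1 - 1*(-7)) = (14*(4*0)/3)*(1 - 1*(-7)) = ((14/3)*0)*(1 + 7) = 0*8 = 0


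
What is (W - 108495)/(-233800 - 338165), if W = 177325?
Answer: -13766/114393 ≈ -0.12034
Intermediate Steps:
(W - 108495)/(-233800 - 338165) = (177325 - 108495)/(-233800 - 338165) = 68830/(-571965) = 68830*(-1/571965) = -13766/114393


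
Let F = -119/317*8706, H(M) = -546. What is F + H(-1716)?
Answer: -1209096/317 ≈ -3814.2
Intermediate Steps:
F = -1036014/317 (F = -119*1/317*8706 = -119/317*8706 = -1036014/317 ≈ -3268.2)
F + H(-1716) = -1036014/317 - 546 = -1209096/317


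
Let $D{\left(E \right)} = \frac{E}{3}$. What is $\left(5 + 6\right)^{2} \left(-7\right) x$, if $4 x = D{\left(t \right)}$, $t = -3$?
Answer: $\frac{847}{4} \approx 211.75$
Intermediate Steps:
$D{\left(E \right)} = \frac{E}{3}$ ($D{\left(E \right)} = E \frac{1}{3} = \frac{E}{3}$)
$x = - \frac{1}{4}$ ($x = \frac{\frac{1}{3} \left(-3\right)}{4} = \frac{1}{4} \left(-1\right) = - \frac{1}{4} \approx -0.25$)
$\left(5 + 6\right)^{2} \left(-7\right) x = \left(5 + 6\right)^{2} \left(-7\right) \left(- \frac{1}{4}\right) = 11^{2} \left(-7\right) \left(- \frac{1}{4}\right) = 121 \left(-7\right) \left(- \frac{1}{4}\right) = \left(-847\right) \left(- \frac{1}{4}\right) = \frac{847}{4}$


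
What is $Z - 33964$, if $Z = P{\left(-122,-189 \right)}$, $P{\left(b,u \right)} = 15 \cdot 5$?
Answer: $-33889$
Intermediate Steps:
$P{\left(b,u \right)} = 75$
$Z = 75$
$Z - 33964 = 75 - 33964 = -33889$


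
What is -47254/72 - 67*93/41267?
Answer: -975239725/1485612 ≈ -656.46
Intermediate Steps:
-47254/72 - 67*93/41267 = -47254*1/72 - 6231*1/41267 = -23627/36 - 6231/41267 = -975239725/1485612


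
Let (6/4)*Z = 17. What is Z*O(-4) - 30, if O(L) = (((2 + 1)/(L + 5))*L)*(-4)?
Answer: 514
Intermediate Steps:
Z = 34/3 (Z = (2/3)*17 = 34/3 ≈ 11.333)
O(L) = -12*L/(5 + L) (O(L) = ((3/(5 + L))*L)*(-4) = (3*L/(5 + L))*(-4) = -12*L/(5 + L))
Z*O(-4) - 30 = 34*(-12*(-4)/(5 - 4))/3 - 30 = 34*(-12*(-4)/1)/3 - 30 = 34*(-12*(-4)*1)/3 - 30 = (34/3)*48 - 30 = 544 - 30 = 514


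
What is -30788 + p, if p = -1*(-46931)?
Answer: 16143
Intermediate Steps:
p = 46931
-30788 + p = -30788 + 46931 = 16143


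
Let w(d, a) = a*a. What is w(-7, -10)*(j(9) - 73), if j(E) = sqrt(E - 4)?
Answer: -7300 + 100*sqrt(5) ≈ -7076.4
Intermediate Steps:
j(E) = sqrt(-4 + E)
w(d, a) = a**2
w(-7, -10)*(j(9) - 73) = (-10)**2*(sqrt(-4 + 9) - 73) = 100*(sqrt(5) - 73) = 100*(-73 + sqrt(5)) = -7300 + 100*sqrt(5)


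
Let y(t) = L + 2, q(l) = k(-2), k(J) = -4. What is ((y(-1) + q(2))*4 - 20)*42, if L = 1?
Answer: -1008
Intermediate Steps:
q(l) = -4
y(t) = 3 (y(t) = 1 + 2 = 3)
((y(-1) + q(2))*4 - 20)*42 = ((3 - 4)*4 - 20)*42 = (-1*4 - 20)*42 = (-4 - 20)*42 = -24*42 = -1008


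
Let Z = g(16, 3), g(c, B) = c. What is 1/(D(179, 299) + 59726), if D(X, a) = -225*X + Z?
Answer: 1/19467 ≈ 5.1369e-5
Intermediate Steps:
Z = 16
D(X, a) = 16 - 225*X (D(X, a) = -225*X + 16 = 16 - 225*X)
1/(D(179, 299) + 59726) = 1/((16 - 225*179) + 59726) = 1/((16 - 40275) + 59726) = 1/(-40259 + 59726) = 1/19467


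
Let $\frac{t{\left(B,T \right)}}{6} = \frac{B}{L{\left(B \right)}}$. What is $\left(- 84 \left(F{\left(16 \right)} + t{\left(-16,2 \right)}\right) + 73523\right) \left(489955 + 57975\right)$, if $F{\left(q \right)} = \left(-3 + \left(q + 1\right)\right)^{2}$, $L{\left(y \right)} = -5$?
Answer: $30380636366$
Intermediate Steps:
$F{\left(q \right)} = \left(-2 + q\right)^{2}$ ($F{\left(q \right)} = \left(-3 + \left(1 + q\right)\right)^{2} = \left(-2 + q\right)^{2}$)
$t{\left(B,T \right)} = - \frac{6 B}{5}$ ($t{\left(B,T \right)} = 6 \frac{B}{-5} = 6 B \left(- \frac{1}{5}\right) = 6 \left(- \frac{B}{5}\right) = - \frac{6 B}{5}$)
$\left(- 84 \left(F{\left(16 \right)} + t{\left(-16,2 \right)}\right) + 73523\right) \left(489955 + 57975\right) = \left(- 84 \left(\left(-2 + 16\right)^{2} - - \frac{96}{5}\right) + 73523\right) \left(489955 + 57975\right) = \left(- 84 \left(14^{2} + \frac{96}{5}\right) + 73523\right) 547930 = \left(- 84 \left(196 + \frac{96}{5}\right) + 73523\right) 547930 = \left(\left(-84\right) \frac{1076}{5} + 73523\right) 547930 = \left(- \frac{90384}{5} + 73523\right) 547930 = \frac{277231}{5} \cdot 547930 = 30380636366$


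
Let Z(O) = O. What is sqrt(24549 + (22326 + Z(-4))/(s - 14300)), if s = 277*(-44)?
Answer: sqrt(1076458397245)/6622 ≈ 156.68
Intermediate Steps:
s = -12188
sqrt(24549 + (22326 + Z(-4))/(s - 14300)) = sqrt(24549 + (22326 - 4)/(-12188 - 14300)) = sqrt(24549 + 22322/(-26488)) = sqrt(24549 + 22322*(-1/26488)) = sqrt(24549 - 11161/13244) = sqrt(325115795/13244) = sqrt(1076458397245)/6622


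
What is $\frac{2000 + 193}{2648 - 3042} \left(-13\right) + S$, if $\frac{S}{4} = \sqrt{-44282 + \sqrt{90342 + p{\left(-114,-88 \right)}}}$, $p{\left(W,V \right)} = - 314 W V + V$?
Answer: $\frac{28509}{394} + 4 \sqrt{-44282 + i \sqrt{3059794}} \approx 88.98 + 841.9 i$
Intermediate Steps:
$p{\left(W,V \right)} = V - 314 V W$ ($p{\left(W,V \right)} = - 314 V W + V = V - 314 V W$)
$S = 4 \sqrt{-44282 + i \sqrt{3059794}}$ ($S = 4 \sqrt{-44282 + \sqrt{90342 - 88 \left(1 - -35796\right)}} = 4 \sqrt{-44282 + \sqrt{90342 - 88 \left(1 + 35796\right)}} = 4 \sqrt{-44282 + \sqrt{90342 - 3150136}} = 4 \sqrt{-44282 + \sqrt{-3059794}} = 4 \sqrt{-44282 + i \sqrt{3059794}} \approx 16.622 + 841.9 i$)
$\frac{2000 + 193}{2648 - 3042} \left(-13\right) + S = \frac{2000 + 193}{2648 - 3042} \left(-13\right) + 4 \sqrt{-44282 + i \sqrt{3059794}} = \frac{2193}{-394} \left(-13\right) + 4 \sqrt{-44282 + i \sqrt{3059794}} = 2193 \left(- \frac{1}{394}\right) \left(-13\right) + 4 \sqrt{-44282 + i \sqrt{3059794}} = \left(- \frac{2193}{394}\right) \left(-13\right) + 4 \sqrt{-44282 + i \sqrt{3059794}} = \frac{28509}{394} + 4 \sqrt{-44282 + i \sqrt{3059794}}$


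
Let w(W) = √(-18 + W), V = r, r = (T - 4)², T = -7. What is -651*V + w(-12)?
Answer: -78771 + I*√30 ≈ -78771.0 + 5.4772*I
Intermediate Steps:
r = 121 (r = (-7 - 4)² = (-11)² = 121)
V = 121
-651*V + w(-12) = -651*121 + √(-18 - 12) = -78771 + √(-30) = -78771 + I*√30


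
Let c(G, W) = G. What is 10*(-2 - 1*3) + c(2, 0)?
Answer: -48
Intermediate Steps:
10*(-2 - 1*3) + c(2, 0) = 10*(-2 - 1*3) + 2 = 10*(-2 - 3) + 2 = 10*(-5) + 2 = -50 + 2 = -48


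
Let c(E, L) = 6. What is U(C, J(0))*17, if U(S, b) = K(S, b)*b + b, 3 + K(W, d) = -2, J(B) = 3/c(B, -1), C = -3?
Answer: -34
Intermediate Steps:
J(B) = 1/2 (J(B) = 3/6 = 3*(1/6) = 1/2)
K(W, d) = -5 (K(W, d) = -3 - 2 = -5)
U(S, b) = -4*b (U(S, b) = -5*b + b = -4*b)
U(C, J(0))*17 = -4*1/2*17 = -2*17 = -34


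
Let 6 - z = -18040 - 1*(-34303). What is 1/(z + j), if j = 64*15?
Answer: -1/15297 ≈ -6.5372e-5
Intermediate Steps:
z = -16257 (z = 6 - (-18040 - 1*(-34303)) = 6 - (-18040 + 34303) = 6 - 1*16263 = 6 - 16263 = -16257)
j = 960
1/(z + j) = 1/(-16257 + 960) = 1/(-15297) = -1/15297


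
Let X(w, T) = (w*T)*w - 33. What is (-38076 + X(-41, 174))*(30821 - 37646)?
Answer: -1736177625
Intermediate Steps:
X(w, T) = -33 + T*w**2 (X(w, T) = (T*w)*w - 33 = T*w**2 - 33 = -33 + T*w**2)
(-38076 + X(-41, 174))*(30821 - 37646) = (-38076 + (-33 + 174*(-41)**2))*(30821 - 37646) = (-38076 + (-33 + 174*1681))*(-6825) = (-38076 + (-33 + 292494))*(-6825) = (-38076 + 292461)*(-6825) = 254385*(-6825) = -1736177625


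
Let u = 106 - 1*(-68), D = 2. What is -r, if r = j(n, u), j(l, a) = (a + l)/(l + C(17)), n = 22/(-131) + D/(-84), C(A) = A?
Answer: -956293/92479 ≈ -10.341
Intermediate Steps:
n = -1055/5502 (n = 22/(-131) + 2/(-84) = 22*(-1/131) + 2*(-1/84) = -22/131 - 1/42 = -1055/5502 ≈ -0.19175)
u = 174 (u = 106 + 68 = 174)
j(l, a) = (a + l)/(17 + l) (j(l, a) = (a + l)/(l + 17) = (a + l)/(17 + l))
r = 956293/92479 (r = (174 - 1055/5502)/(17 - 1055/5502) = (956293/5502)/(92479/5502) = (5502/92479)*(956293/5502) = 956293/92479 ≈ 10.341)
-r = -1*956293/92479 = -956293/92479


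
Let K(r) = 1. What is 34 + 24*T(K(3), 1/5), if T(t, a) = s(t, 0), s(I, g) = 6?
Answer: 178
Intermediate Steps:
T(t, a) = 6
34 + 24*T(K(3), 1/5) = 34 + 24*6 = 34 + 144 = 178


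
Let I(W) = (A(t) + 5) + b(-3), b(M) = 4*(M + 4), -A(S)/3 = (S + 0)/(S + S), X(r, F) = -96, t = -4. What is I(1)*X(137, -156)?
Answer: -720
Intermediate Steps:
A(S) = -3/2 (A(S) = -3*(S + 0)/(S + S) = -3*S/(2*S) = -3*S*1/(2*S) = -3*1/2 = -3/2)
b(M) = 16 + 4*M (b(M) = 4*(4 + M) = 16 + 4*M)
I(W) = 15/2 (I(W) = (-3/2 + 5) + (16 + 4*(-3)) = 7/2 + (16 - 12) = 7/2 + 4 = 15/2)
I(1)*X(137, -156) = (15/2)*(-96) = -720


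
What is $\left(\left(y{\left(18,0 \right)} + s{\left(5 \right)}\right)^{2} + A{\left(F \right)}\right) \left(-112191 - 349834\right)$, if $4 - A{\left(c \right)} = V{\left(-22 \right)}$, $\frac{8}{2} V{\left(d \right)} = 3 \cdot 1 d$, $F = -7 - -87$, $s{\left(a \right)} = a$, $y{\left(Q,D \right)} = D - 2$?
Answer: $- \frac{27259475}{2} \approx -1.363 \cdot 10^{7}$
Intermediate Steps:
$y{\left(Q,D \right)} = -2 + D$
$F = 80$ ($F = -7 + 87 = 80$)
$V{\left(d \right)} = \frac{3 d}{4}$ ($V{\left(d \right)} = \frac{3 \cdot 1 d}{4} = \frac{3 d}{4}$)
$A{\left(c \right)} = \frac{41}{2}$ ($A{\left(c \right)} = 4 - \frac{3}{4} \left(-22\right) = 4 - - \frac{33}{2} = 4 + \frac{33}{2} = \frac{41}{2}$)
$\left(\left(y{\left(18,0 \right)} + s{\left(5 \right)}\right)^{2} + A{\left(F \right)}\right) \left(-112191 - 349834\right) = \left(\left(\left(-2 + 0\right) + 5\right)^{2} + \frac{41}{2}\right) \left(-112191 - 349834\right) = \left(\left(-2 + 5\right)^{2} + \frac{41}{2}\right) \left(-462025\right) = \left(3^{2} + \frac{41}{2}\right) \left(-462025\right) = \left(9 + \frac{41}{2}\right) \left(-462025\right) = \frac{59}{2} \left(-462025\right) = - \frac{27259475}{2}$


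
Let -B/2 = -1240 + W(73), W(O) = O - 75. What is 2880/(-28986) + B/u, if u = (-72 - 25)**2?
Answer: 7483884/45454879 ≈ 0.16464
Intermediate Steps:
W(O) = -75 + O
B = 2484 (B = -2*(-1240 + (-75 + 73)) = -2*(-1240 - 2) = -2*(-1242) = 2484)
u = 9409 (u = (-97)**2 = 9409)
2880/(-28986) + B/u = 2880/(-28986) + 2484/9409 = 2880*(-1/28986) + 2484*(1/9409) = -480/4831 + 2484/9409 = 7483884/45454879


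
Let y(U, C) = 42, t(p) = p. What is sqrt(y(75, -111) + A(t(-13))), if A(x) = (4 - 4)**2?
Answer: sqrt(42) ≈ 6.4807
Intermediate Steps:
A(x) = 0 (A(x) = 0**2 = 0)
sqrt(y(75, -111) + A(t(-13))) = sqrt(42 + 0) = sqrt(42)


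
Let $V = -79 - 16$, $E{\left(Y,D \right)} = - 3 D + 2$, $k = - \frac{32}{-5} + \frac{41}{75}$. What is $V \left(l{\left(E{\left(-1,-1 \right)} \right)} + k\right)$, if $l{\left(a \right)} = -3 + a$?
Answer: $- \frac{12749}{15} \approx -849.93$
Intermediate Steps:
$k = \frac{521}{75}$ ($k = \left(-32\right) \left(- \frac{1}{5}\right) + 41 \cdot \frac{1}{75} = \frac{32}{5} + \frac{41}{75} = \frac{521}{75} \approx 6.9467$)
$E{\left(Y,D \right)} = 2 - 3 D$
$V = -95$
$V \left(l{\left(E{\left(-1,-1 \right)} \right)} + k\right) = - 95 \left(\left(-3 + \left(2 - -3\right)\right) + \frac{521}{75}\right) = - 95 \left(\left(-3 + \left(2 + 3\right)\right) + \frac{521}{75}\right) = - 95 \left(\left(-3 + 5\right) + \frac{521}{75}\right) = - 95 \left(2 + \frac{521}{75}\right) = \left(-95\right) \frac{671}{75} = - \frac{12749}{15}$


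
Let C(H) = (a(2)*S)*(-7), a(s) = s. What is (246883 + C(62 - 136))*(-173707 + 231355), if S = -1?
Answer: 14233118256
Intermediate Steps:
C(H) = 14 (C(H) = (2*(-1))*(-7) = -2*(-7) = 14)
(246883 + C(62 - 136))*(-173707 + 231355) = (246883 + 14)*(-173707 + 231355) = 246897*57648 = 14233118256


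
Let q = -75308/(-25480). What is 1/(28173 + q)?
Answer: 6370/179480837 ≈ 3.5491e-5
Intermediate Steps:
q = 18827/6370 (q = -75308*(-1/25480) = 18827/6370 ≈ 2.9556)
1/(28173 + q) = 1/(28173 + 18827/6370) = 1/(179480837/6370) = 6370/179480837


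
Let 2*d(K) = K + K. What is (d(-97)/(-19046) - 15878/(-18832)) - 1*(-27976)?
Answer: 23445270263/838024 ≈ 27977.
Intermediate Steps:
d(K) = K (d(K) = (K + K)/2 = (2*K)/2 = K)
(d(-97)/(-19046) - 15878/(-18832)) - 1*(-27976) = (-97/(-19046) - 15878/(-18832)) - 1*(-27976) = (-97*(-1/19046) - 15878*(-1/18832)) + 27976 = (97/19046 + 7939/9416) + 27976 = 710839/838024 + 27976 = 23445270263/838024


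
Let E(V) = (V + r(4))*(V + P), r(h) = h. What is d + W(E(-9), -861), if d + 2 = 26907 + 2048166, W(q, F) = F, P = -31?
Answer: 2074210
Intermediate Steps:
E(V) = (-31 + V)*(4 + V) (E(V) = (V + 4)*(V - 31) = (4 + V)*(-31 + V) = (-31 + V)*(4 + V))
d = 2075071 (d = -2 + (26907 + 2048166) = -2 + 2075073 = 2075071)
d + W(E(-9), -861) = 2075071 - 861 = 2074210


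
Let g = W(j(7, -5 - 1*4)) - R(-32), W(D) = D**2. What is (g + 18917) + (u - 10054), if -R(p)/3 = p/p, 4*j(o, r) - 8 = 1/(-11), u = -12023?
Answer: -6104383/1936 ≈ -3153.1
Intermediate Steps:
j(o, r) = 87/44 (j(o, r) = 2 + (1/4)/(-11) = 2 + (1/4)*(-1/11) = 2 - 1/44 = 87/44)
R(p) = -3 (R(p) = -3*p/p = -3*1 = -3)
g = 13377/1936 (g = (87/44)**2 - 1*(-3) = 7569/1936 + 3 = 13377/1936 ≈ 6.9096)
(g + 18917) + (u - 10054) = (13377/1936 + 18917) + (-12023 - 10054) = 36636689/1936 - 22077 = -6104383/1936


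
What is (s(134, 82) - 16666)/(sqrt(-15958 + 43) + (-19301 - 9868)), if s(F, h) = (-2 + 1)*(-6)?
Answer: 40496295/70903873 + 4165*I*sqrt(15915)/212711619 ≈ 0.57114 + 0.0024702*I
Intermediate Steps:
s(F, h) = 6 (s(F, h) = -1*(-6) = 6)
(s(134, 82) - 16666)/(sqrt(-15958 + 43) + (-19301 - 9868)) = (6 - 16666)/(sqrt(-15958 + 43) + (-19301 - 9868)) = -16660/(sqrt(-15915) - 29169) = -16660/(I*sqrt(15915) - 29169) = -16660/(-29169 + I*sqrt(15915))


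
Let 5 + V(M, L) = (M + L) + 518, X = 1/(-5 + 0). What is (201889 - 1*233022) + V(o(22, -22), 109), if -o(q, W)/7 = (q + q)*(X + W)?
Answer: -118367/5 ≈ -23673.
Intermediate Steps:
X = -1/5 (X = 1/(-5) = -1/5 ≈ -0.20000)
o(q, W) = -14*q*(-1/5 + W) (o(q, W) = -7*(q + q)*(-1/5 + W) = -7*2*q*(-1/5 + W) = -14*q*(-1/5 + W))
V(M, L) = 513 + L + M (V(M, L) = -5 + ((M + L) + 518) = -5 + ((L + M) + 518) = -5 + (518 + L + M) = 513 + L + M)
(201889 - 1*233022) + V(o(22, -22), 109) = (201889 - 1*233022) + (513 + 109 + (14/5)*22*(1 - 5*(-22))) = (201889 - 233022) + (513 + 109 + (14/5)*22*(1 + 110)) = -31133 + (513 + 109 + (14/5)*22*111) = -31133 + (513 + 109 + 34188/5) = -31133 + 37298/5 = -118367/5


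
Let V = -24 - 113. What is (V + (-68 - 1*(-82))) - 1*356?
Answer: -479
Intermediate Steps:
V = -137
(V + (-68 - 1*(-82))) - 1*356 = (-137 + (-68 - 1*(-82))) - 1*356 = (-137 + (-68 + 82)) - 356 = (-137 + 14) - 356 = -123 - 356 = -479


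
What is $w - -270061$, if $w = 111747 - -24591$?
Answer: $406399$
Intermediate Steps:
$w = 136338$ ($w = 111747 + 24591 = 136338$)
$w - -270061 = 136338 - -270061 = 136338 + 270061 = 406399$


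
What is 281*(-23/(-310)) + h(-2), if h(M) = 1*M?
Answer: 5843/310 ≈ 18.848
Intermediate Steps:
h(M) = M
281*(-23/(-310)) + h(-2) = 281*(-23/(-310)) - 2 = 281*(-23*(-1/310)) - 2 = 281*(23/310) - 2 = 6463/310 - 2 = 5843/310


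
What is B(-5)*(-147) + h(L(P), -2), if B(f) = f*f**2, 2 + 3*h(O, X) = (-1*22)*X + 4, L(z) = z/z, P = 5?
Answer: 55171/3 ≈ 18390.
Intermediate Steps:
L(z) = 1
h(O, X) = 2/3 - 22*X/3 (h(O, X) = -2/3 + ((-1*22)*X + 4)/3 = -2/3 + (-22*X + 4)/3 = -2/3 + (4 - 22*X)/3 = -2/3 + (4/3 - 22*X/3) = 2/3 - 22*X/3)
B(f) = f**3
B(-5)*(-147) + h(L(P), -2) = (-5)**3*(-147) + (2/3 - 22/3*(-2)) = -125*(-147) + (2/3 + 44/3) = 18375 + 46/3 = 55171/3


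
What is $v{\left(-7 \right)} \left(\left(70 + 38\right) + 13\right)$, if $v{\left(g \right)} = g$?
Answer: $-847$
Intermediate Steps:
$v{\left(-7 \right)} \left(\left(70 + 38\right) + 13\right) = - 7 \left(\left(70 + 38\right) + 13\right) = - 7 \left(108 + 13\right) = \left(-7\right) 121 = -847$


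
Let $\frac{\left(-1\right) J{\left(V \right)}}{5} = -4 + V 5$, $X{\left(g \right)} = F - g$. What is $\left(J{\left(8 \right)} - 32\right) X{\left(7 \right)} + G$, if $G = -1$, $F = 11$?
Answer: $-849$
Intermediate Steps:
$X{\left(g \right)} = 11 - g$
$J{\left(V \right)} = 20 - 25 V$ ($J{\left(V \right)} = - 5 \left(-4 + V 5\right) = - 5 \left(-4 + 5 V\right) = 20 - 25 V$)
$\left(J{\left(8 \right)} - 32\right) X{\left(7 \right)} + G = \left(\left(20 - 200\right) - 32\right) \left(11 - 7\right) - 1 = \left(-180 - 32\right) 4 - 1 = \left(-212\right) 4 - 1 = -848 - 1 = -849$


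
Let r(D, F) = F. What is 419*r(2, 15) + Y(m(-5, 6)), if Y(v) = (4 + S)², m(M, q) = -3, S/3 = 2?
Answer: 6385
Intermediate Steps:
S = 6 (S = 3*2 = 6)
Y(v) = 100 (Y(v) = (4 + 6)² = 10² = 100)
419*r(2, 15) + Y(m(-5, 6)) = 419*15 + 100 = 6285 + 100 = 6385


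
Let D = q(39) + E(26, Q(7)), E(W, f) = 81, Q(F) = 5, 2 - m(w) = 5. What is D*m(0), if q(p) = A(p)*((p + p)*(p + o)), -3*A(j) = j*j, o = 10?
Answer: 5813019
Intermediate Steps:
m(w) = -3 (m(w) = 2 - 1*5 = 2 - 5 = -3)
A(j) = -j**2/3 (A(j) = -j*j/3 = -j**2/3)
q(p) = -2*p**3*(10 + p)/3 (q(p) = (-p**2/3)*((p + p)*(p + 10)) = (-p**2/3)*((2*p)*(10 + p)) = (-p**2/3)*(2*p*(10 + p)) = -2*p**3*(10 + p)/3)
D = -1937673 (D = (2/3)*39**3*(-10 - 1*39) + 81 = (2/3)*59319*(-10 - 39) + 81 = (2/3)*59319*(-49) + 81 = -1937754 + 81 = -1937673)
D*m(0) = -1937673*(-3) = 5813019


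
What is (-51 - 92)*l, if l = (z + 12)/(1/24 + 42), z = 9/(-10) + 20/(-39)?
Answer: -181676/5045 ≈ -36.011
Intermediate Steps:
z = -551/390 (z = 9*(-1/10) + 20*(-1/39) = -9/10 - 20/39 = -551/390 ≈ -1.4128)
l = 16516/65585 (l = (-551/390 + 12)/(1/24 + 42) = 4129/(390*(1/24 + 42)) = 4129/(390*(1009/24)) = (4129/390)*(24/1009) = 16516/65585 ≈ 0.25183)
(-51 - 92)*l = (-51 - 92)*(16516/65585) = -143*16516/65585 = -181676/5045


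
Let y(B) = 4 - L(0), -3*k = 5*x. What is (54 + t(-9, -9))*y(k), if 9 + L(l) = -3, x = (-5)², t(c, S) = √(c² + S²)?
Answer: 864 + 144*√2 ≈ 1067.6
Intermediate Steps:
t(c, S) = √(S² + c²)
x = 25
L(l) = -12 (L(l) = -9 - 3 = -12)
k = -125/3 (k = -5*25/3 = -⅓*125 = -125/3 ≈ -41.667)
y(B) = 16 (y(B) = 4 - 1*(-12) = 4 + 12 = 16)
(54 + t(-9, -9))*y(k) = (54 + √((-9)² + (-9)²))*16 = (54 + √(81 + 81))*16 = (54 + √162)*16 = (54 + 9*√2)*16 = 864 + 144*√2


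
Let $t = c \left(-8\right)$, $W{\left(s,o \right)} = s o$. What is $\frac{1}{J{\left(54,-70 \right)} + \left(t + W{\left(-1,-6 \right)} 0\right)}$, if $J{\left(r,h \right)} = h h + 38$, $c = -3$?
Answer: $\frac{1}{4962} \approx 0.00020153$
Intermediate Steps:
$W{\left(s,o \right)} = o s$
$t = 24$ ($t = \left(-3\right) \left(-8\right) = 24$)
$J{\left(r,h \right)} = 38 + h^{2}$ ($J{\left(r,h \right)} = h^{2} + 38 = 38 + h^{2}$)
$\frac{1}{J{\left(54,-70 \right)} + \left(t + W{\left(-1,-6 \right)} 0\right)} = \frac{1}{\left(38 + \left(-70\right)^{2}\right) + \left(24 + \left(-6\right) \left(-1\right) 0\right)} = \frac{1}{\left(38 + 4900\right) + \left(24 + 6 \cdot 0\right)} = \frac{1}{4938 + \left(24 + 0\right)} = \frac{1}{4938 + 24} = \frac{1}{4962}$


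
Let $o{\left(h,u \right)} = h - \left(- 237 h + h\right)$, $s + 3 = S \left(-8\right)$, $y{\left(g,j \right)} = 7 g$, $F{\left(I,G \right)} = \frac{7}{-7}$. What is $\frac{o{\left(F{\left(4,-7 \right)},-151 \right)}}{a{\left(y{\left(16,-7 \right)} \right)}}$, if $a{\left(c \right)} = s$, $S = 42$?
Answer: $\frac{79}{113} \approx 0.69911$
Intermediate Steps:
$F{\left(I,G \right)} = -1$ ($F{\left(I,G \right)} = 7 \left(- \frac{1}{7}\right) = -1$)
$s = -339$ ($s = -3 + 42 \left(-8\right) = -3 - 336 = -339$)
$a{\left(c \right)} = -339$
$o{\left(h,u \right)} = 237 h$ ($o{\left(h,u \right)} = h - - 236 h = h + 236 h = 237 h$)
$\frac{o{\left(F{\left(4,-7 \right)},-151 \right)}}{a{\left(y{\left(16,-7 \right)} \right)}} = \frac{237 \left(-1\right)}{-339} = \left(-237\right) \left(- \frac{1}{339}\right) = \frac{79}{113}$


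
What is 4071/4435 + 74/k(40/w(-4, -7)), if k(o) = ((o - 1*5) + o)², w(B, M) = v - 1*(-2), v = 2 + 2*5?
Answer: 3236617/22175 ≈ 145.96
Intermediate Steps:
v = 12 (v = 2 + 10 = 12)
w(B, M) = 14 (w(B, M) = 12 - 1*(-2) = 12 + 2 = 14)
k(o) = (-5 + 2*o)² (k(o) = ((o - 5) + o)² = ((-5 + o) + o)² = (-5 + 2*o)²)
4071/4435 + 74/k(40/w(-4, -7)) = 4071/4435 + 74/((-5 + 2*(40/14))²) = 4071*(1/4435) + 74/((-5 + 2*(40*(1/14)))²) = 4071/4435 + 74/((-5 + 2*(20/7))²) = 4071/4435 + 74/((-5 + 40/7)²) = 4071/4435 + 74/((5/7)²) = 4071/4435 + 74/(25/49) = 4071/4435 + 74*(49/25) = 4071/4435 + 3626/25 = 3236617/22175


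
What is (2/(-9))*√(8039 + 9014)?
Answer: -2*√17053/9 ≈ -29.019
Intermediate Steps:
(2/(-9))*√(8039 + 9014) = (2*(-⅑))*√17053 = -2*√17053/9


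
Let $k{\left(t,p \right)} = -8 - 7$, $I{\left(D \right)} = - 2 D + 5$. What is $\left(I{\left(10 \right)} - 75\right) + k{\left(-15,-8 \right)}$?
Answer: $-105$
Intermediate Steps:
$I{\left(D \right)} = 5 - 2 D$
$k{\left(t,p \right)} = -15$ ($k{\left(t,p \right)} = -8 - 7 = -15$)
$\left(I{\left(10 \right)} - 75\right) + k{\left(-15,-8 \right)} = \left(\left(5 - 20\right) - 75\right) - 15 = \left(-15 - 75\right) - 15 = -90 - 15 = -105$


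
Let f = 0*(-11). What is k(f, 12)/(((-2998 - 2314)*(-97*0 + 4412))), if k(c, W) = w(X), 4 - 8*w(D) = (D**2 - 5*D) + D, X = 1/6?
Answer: -167/6749724672 ≈ -2.4742e-8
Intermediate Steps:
X = 1/6 ≈ 0.16667
f = 0
w(D) = 1/2 + D/2 - D**2/8 (w(D) = 1/2 - ((D**2 - 5*D) + D)/8 = 1/2 - (D**2 - 4*D)/8 = 1/2 + (D/2 - D**2/8) = 1/2 + D/2 - D**2/8)
k(c, W) = 167/288 (k(c, W) = 1/2 + (1/2)*(1/6) - (1/6)**2/8 = 1/2 + 1/12 - 1/8*1/36 = 1/2 + 1/12 - 1/288 = 167/288)
k(f, 12)/(((-2998 - 2314)*(-97*0 + 4412))) = 167/(288*(((-2998 - 2314)*(-97*0 + 4412)))) = 167/(288*((-5312*(0 + 4412)))) = 167/(288*((-5312*4412))) = (167/288)/(-23436544) = (167/288)*(-1/23436544) = -167/6749724672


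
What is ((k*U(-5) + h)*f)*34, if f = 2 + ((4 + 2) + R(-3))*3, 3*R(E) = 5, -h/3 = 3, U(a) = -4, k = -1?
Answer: -4250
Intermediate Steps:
h = -9 (h = -3*3 = -9)
R(E) = 5/3 (R(E) = (⅓)*5 = 5/3)
f = 25 (f = 2 + ((4 + 2) + 5/3)*3 = 2 + (6 + 5/3)*3 = 2 + (23/3)*3 = 2 + 23 = 25)
((k*U(-5) + h)*f)*34 = ((-1*(-4) - 9)*25)*34 = ((4 - 9)*25)*34 = -5*25*34 = -125*34 = -4250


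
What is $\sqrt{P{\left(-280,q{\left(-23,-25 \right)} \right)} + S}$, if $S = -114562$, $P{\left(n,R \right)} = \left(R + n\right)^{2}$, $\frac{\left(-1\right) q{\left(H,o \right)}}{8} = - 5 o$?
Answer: $\sqrt{1523838} \approx 1234.4$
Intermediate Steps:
$q{\left(H,o \right)} = 40 o$ ($q{\left(H,o \right)} = - 8 \left(- 5 o\right) = 40 o$)
$\sqrt{P{\left(-280,q{\left(-23,-25 \right)} \right)} + S} = \sqrt{\left(40 \left(-25\right) - 280\right)^{2} - 114562} = \sqrt{\left(-1000 - 280\right)^{2} - 114562} = \sqrt{\left(-1280\right)^{2} - 114562} = \sqrt{1638400 - 114562} = \sqrt{1523838}$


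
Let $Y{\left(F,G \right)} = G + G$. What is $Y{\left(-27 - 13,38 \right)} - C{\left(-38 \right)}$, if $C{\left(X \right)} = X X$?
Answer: $-1368$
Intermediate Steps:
$Y{\left(F,G \right)} = 2 G$
$C{\left(X \right)} = X^{2}$
$Y{\left(-27 - 13,38 \right)} - C{\left(-38 \right)} = 2 \cdot 38 - \left(-38\right)^{2} = 76 - 1444 = -1368$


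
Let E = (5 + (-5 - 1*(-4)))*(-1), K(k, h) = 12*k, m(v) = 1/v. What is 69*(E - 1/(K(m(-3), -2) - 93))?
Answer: -26703/97 ≈ -275.29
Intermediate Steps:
E = -4 (E = (5 + (-5 + 4))*(-1) = (5 - 1)*(-1) = 4*(-1) = -4)
69*(E - 1/(K(m(-3), -2) - 93)) = 69*(-4 - 1/(12/(-3) - 93)) = 69*(-4 - 1/(12*(-⅓) - 93)) = 69*(-4 - 1/(-4 - 93)) = 69*(-4 - 1/(-97)) = 69*(-4 - 1*(-1/97)) = 69*(-4 + 1/97) = 69*(-387/97) = -26703/97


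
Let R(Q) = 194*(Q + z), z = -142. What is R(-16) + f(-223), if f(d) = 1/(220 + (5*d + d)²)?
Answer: -54881302527/1790464 ≈ -30652.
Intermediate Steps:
R(Q) = -27548 + 194*Q (R(Q) = 194*(Q - 142) = 194*(-142 + Q) = -27548 + 194*Q)
f(d) = 1/(220 + 36*d²) (f(d) = 1/(220 + (6*d)²) = 1/(220 + 36*d²))
R(-16) + f(-223) = (-27548 + 194*(-16)) + 1/(4*(55 + 9*(-223)²)) = (-27548 - 3104) + 1/(4*(55 + 9*49729)) = -30652 + 1/(4*(55 + 447561)) = -30652 + (¼)/447616 = -30652 + (¼)*(1/447616) = -30652 + 1/1790464 = -54881302527/1790464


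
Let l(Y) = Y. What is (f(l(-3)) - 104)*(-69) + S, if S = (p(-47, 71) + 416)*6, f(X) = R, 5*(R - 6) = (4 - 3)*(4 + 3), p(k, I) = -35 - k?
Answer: 46167/5 ≈ 9233.4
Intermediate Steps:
R = 37/5 (R = 6 + ((4 - 3)*(4 + 3))/5 = 6 + (1*7)/5 = 6 + (⅕)*7 = 6 + 7/5 = 37/5 ≈ 7.4000)
f(X) = 37/5
S = 2568 (S = ((-35 - 1*(-47)) + 416)*6 = ((-35 + 47) + 416)*6 = (12 + 416)*6 = 428*6 = 2568)
(f(l(-3)) - 104)*(-69) + S = (37/5 - 104)*(-69) + 2568 = -483/5*(-69) + 2568 = 33327/5 + 2568 = 46167/5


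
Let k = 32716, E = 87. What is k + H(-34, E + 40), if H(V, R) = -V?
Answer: 32750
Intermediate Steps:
k + H(-34, E + 40) = 32716 - 1*(-34) = 32716 + 34 = 32750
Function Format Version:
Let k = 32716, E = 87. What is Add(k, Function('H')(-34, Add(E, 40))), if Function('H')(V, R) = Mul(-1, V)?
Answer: 32750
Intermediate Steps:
Add(k, Function('H')(-34, Add(E, 40))) = Add(32716, Mul(-1, -34)) = Add(32716, 34) = 32750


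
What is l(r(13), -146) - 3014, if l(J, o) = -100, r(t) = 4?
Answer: -3114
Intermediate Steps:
l(r(13), -146) - 3014 = -100 - 3014 = -3114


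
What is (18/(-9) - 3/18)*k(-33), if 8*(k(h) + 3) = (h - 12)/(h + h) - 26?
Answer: 14105/1056 ≈ 13.357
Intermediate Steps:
k(h) = -25/4 + (-12 + h)/(16*h) (k(h) = -3 + ((h - 12)/(h + h) - 26)/8 = -3 + ((-12 + h)/((2*h)) - 26)/8 = -3 + ((-12 + h)*(1/(2*h)) - 26)/8 = -3 + ((-12 + h)/(2*h) - 26)/8 = -3 + (-26 + (-12 + h)/(2*h))/8 = -3 + (-13/4 + (-12 + h)/(16*h)) = -25/4 + (-12 + h)/(16*h))
(18/(-9) - 3/18)*k(-33) = (18/(-9) - 3/18)*((3/16)*(-4 - 33*(-33))/(-33)) = (18*(-⅑) - 3*1/18)*((3/16)*(-1/33)*(-4 + 1089)) = (-2 - ⅙)*((3/16)*(-1/33)*1085) = -13/6*(-1085/176) = 14105/1056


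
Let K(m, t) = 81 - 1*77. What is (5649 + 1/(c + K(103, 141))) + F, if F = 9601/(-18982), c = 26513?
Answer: 2843145254671/503345694 ≈ 5648.5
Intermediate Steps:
F = -9601/18982 (F = 9601*(-1/18982) = -9601/18982 ≈ -0.50579)
K(m, t) = 4 (K(m, t) = 81 - 77 = 4)
(5649 + 1/(c + K(103, 141))) + F = (5649 + 1/(26513 + 4)) - 9601/18982 = (5649 + 1/26517) - 9601/18982 = 149794534/26517 - 9601/18982 = 2843145254671/503345694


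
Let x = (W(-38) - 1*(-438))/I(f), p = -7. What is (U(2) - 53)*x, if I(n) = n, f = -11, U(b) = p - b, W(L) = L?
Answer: 24800/11 ≈ 2254.5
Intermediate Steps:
U(b) = -7 - b
x = -400/11 (x = (-38 - 1*(-438))/(-11) = (-38 + 438)*(-1/11) = 400*(-1/11) = -400/11 ≈ -36.364)
(U(2) - 53)*x = ((-7 - 1*2) - 53)*(-400/11) = ((-7 - 2) - 53)*(-400/11) = (-9 - 53)*(-400/11) = -62*(-400/11) = 24800/11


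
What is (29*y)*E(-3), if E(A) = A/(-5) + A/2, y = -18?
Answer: 2349/5 ≈ 469.80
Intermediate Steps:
E(A) = 3*A/10 (E(A) = A*(-⅕) + A*(½) = -A/5 + A/2 = 3*A/10)
(29*y)*E(-3) = (29*(-18))*((3/10)*(-3)) = -522*(-9/10) = 2349/5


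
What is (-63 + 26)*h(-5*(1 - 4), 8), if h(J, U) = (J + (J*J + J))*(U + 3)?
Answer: -103785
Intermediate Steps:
h(J, U) = (3 + U)*(J**2 + 2*J) (h(J, U) = (J + (J**2 + J))*(3 + U) = (J + (J + J**2))*(3 + U) = (J**2 + 2*J)*(3 + U) = (3 + U)*(J**2 + 2*J))
(-63 + 26)*h(-5*(1 - 4), 8) = (-63 + 26)*((-5*(1 - 4))*(6 + 2*8 + 3*(-5*(1 - 4)) - 5*(1 - 4)*8)) = -37*(-5*(-3))*(6 + 16 + 3*(-5*(-3)) - 5*(-3)*8) = -555*(6 + 16 + 3*15 + 15*8) = -555*(6 + 16 + 45 + 120) = -555*187 = -37*2805 = -103785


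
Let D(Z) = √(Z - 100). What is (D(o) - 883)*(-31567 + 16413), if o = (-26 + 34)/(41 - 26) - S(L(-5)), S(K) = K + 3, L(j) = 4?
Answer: 13380982 - 15154*I*√23955/15 ≈ 1.3381e+7 - 1.5636e+5*I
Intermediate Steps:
S(K) = 3 + K
o = -97/15 (o = (-26 + 34)/(41 - 26) - (3 + 4) = 8/15 - 1*7 = 8*(1/15) - 7 = 8/15 - 7 = -97/15 ≈ -6.4667)
D(Z) = √(-100 + Z)
(D(o) - 883)*(-31567 + 16413) = (√(-100 - 97/15) - 883)*(-31567 + 16413) = (√(-1597/15) - 883)*(-15154) = (I*√23955/15 - 883)*(-15154) = (-883 + I*√23955/15)*(-15154) = 13380982 - 15154*I*√23955/15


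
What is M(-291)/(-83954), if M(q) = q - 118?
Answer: 409/83954 ≈ 0.0048717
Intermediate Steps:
M(q) = -118 + q
M(-291)/(-83954) = (-118 - 291)/(-83954) = -409*(-1/83954) = 409/83954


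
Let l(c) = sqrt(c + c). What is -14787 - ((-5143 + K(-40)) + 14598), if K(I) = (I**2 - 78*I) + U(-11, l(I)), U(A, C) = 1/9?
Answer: -260659/9 ≈ -28962.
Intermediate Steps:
l(c) = sqrt(2)*sqrt(c) (l(c) = sqrt(2*c) = sqrt(2)*sqrt(c))
U(A, C) = 1/9
K(I) = 1/9 + I**2 - 78*I (K(I) = (I**2 - 78*I) + 1/9 = 1/9 + I**2 - 78*I)
-14787 - ((-5143 + K(-40)) + 14598) = -14787 - ((-5143 + (1/9 + (-40)**2 - 78*(-40))) + 14598) = -14787 - ((-5143 + (1/9 + 1600 + 3120)) + 14598) = -14787 - ((-5143 + 42481/9) + 14598) = -14787 - (-3806/9 + 14598) = -14787 - 1*127576/9 = -14787 - 127576/9 = -260659/9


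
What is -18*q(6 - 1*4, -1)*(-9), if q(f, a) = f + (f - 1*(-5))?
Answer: 1458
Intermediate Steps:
q(f, a) = 5 + 2*f (q(f, a) = f + (f + 5) = f + (5 + f) = 5 + 2*f)
-18*q(6 - 1*4, -1)*(-9) = -18*(5 + 2*(6 - 1*4))*(-9) = -18*(5 + 2*(6 - 4))*(-9) = -18*(5 + 2*2)*(-9) = -18*(5 + 4)*(-9) = -18*9*(-9) = -162*(-9) = 1458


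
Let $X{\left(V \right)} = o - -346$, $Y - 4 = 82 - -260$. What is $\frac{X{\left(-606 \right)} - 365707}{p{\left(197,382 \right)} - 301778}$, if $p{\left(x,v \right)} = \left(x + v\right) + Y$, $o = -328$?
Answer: $\frac{365689}{300853} \approx 1.2155$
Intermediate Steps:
$Y = 346$ ($Y = 4 + \left(82 - -260\right) = 4 + \left(82 + 260\right) = 4 + 342 = 346$)
$X{\left(V \right)} = 18$ ($X{\left(V \right)} = -328 - -346 = -328 + 346 = 18$)
$p{\left(x,v \right)} = 346 + v + x$ ($p{\left(x,v \right)} = \left(x + v\right) + 346 = \left(v + x\right) + 346 = 346 + v + x$)
$\frac{X{\left(-606 \right)} - 365707}{p{\left(197,382 \right)} - 301778} = \frac{18 - 365707}{\left(346 + 382 + 197\right) - 301778} = - \frac{365689}{925 - 301778} = - \frac{365689}{-300853} = \left(-365689\right) \left(- \frac{1}{300853}\right) = \frac{365689}{300853}$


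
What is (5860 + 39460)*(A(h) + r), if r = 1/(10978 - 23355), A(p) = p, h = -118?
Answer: -66189270840/12377 ≈ -5.3478e+6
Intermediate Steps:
r = -1/12377 (r = 1/(-12377) = -1/12377 ≈ -8.0795e-5)
(5860 + 39460)*(A(h) + r) = (5860 + 39460)*(-118 - 1/12377) = 45320*(-1460487/12377) = -66189270840/12377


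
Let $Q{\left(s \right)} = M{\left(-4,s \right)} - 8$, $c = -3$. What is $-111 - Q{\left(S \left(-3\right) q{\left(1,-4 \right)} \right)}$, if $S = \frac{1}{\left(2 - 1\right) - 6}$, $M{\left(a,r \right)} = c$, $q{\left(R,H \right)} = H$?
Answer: $-100$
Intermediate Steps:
$M{\left(a,r \right)} = -3$
$S = - \frac{1}{5}$ ($S = \frac{1}{\left(2 - 1\right) - 6} = \frac{1}{1 - 6} = \frac{1}{-5} = - \frac{1}{5} \approx -0.2$)
$Q{\left(s \right)} = -11$ ($Q{\left(s \right)} = -3 - 8 = -11$)
$-111 - Q{\left(S \left(-3\right) q{\left(1,-4 \right)} \right)} = -111 - -11 = -111 + 11 = -100$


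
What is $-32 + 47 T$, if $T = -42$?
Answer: $-2006$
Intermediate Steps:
$-32 + 47 T = -32 + 47 \left(-42\right) = -32 - 1974 = -2006$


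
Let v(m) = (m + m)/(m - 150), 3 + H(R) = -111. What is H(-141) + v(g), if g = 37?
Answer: -12956/113 ≈ -114.65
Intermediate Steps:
H(R) = -114 (H(R) = -3 - 111 = -114)
v(m) = 2*m/(-150 + m) (v(m) = (2*m)/(-150 + m) = 2*m/(-150 + m))
H(-141) + v(g) = -114 + 2*37/(-150 + 37) = -114 + 2*37/(-113) = -114 + 2*37*(-1/113) = -114 - 74/113 = -12956/113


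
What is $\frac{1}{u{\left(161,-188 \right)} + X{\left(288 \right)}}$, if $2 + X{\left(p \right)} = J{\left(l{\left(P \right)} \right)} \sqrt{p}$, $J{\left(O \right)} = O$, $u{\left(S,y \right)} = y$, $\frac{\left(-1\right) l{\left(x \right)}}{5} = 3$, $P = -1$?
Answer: $\frac{19}{2870} - \frac{9 \sqrt{2}}{1435} \approx -0.0022494$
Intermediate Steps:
$l{\left(x \right)} = -15$ ($l{\left(x \right)} = \left(-5\right) 3 = -15$)
$X{\left(p \right)} = -2 - 15 \sqrt{p}$
$\frac{1}{u{\left(161,-188 \right)} + X{\left(288 \right)}} = \frac{1}{-188 - \left(2 + 15 \sqrt{288}\right)} = \frac{1}{-188 - \left(2 + 15 \cdot 12 \sqrt{2}\right)} = \frac{1}{-188 - \left(2 + 180 \sqrt{2}\right)} = \frac{1}{-190 - 180 \sqrt{2}}$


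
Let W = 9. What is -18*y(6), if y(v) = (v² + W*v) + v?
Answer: -1728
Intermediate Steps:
y(v) = v² + 10*v (y(v) = (v² + 9*v) + v = v² + 10*v)
-18*y(6) = -108*(10 + 6) = -108*16 = -18*96 = -1728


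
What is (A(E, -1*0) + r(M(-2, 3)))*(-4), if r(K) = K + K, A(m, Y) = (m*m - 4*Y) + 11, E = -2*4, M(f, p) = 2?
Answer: -316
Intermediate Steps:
E = -8
A(m, Y) = 11 + m² - 4*Y (A(m, Y) = (m² - 4*Y) + 11 = 11 + m² - 4*Y)
r(K) = 2*K
(A(E, -1*0) + r(M(-2, 3)))*(-4) = ((11 + (-8)² - (-4)*0) + 2*2)*(-4) = ((11 + 64 - 4*0) + 4)*(-4) = ((11 + 64 + 0) + 4)*(-4) = (75 + 4)*(-4) = 79*(-4) = -316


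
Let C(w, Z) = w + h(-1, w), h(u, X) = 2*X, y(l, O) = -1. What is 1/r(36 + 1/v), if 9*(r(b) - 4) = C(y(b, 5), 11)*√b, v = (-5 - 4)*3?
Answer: 972/2917 + 9*√2913/2917 ≈ 0.49974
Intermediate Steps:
v = -27 (v = -9*3 = -27)
C(w, Z) = 3*w (C(w, Z) = w + 2*w = 3*w)
r(b) = 4 - √b/3 (r(b) = 4 + ((3*(-1))*√b)/9 = 4 + (-3*√b)/9 = 4 - √b/3)
1/r(36 + 1/v) = 1/(4 - √(36 + 1/(-27))/3) = 1/(4 - √(36 - 1/27)/3) = 1/(4 - √2913/27)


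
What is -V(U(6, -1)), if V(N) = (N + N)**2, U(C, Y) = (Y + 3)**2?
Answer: -64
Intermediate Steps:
U(C, Y) = (3 + Y)**2
V(N) = 4*N**2 (V(N) = (2*N)**2 = 4*N**2)
-V(U(6, -1)) = -4*((3 - 1)**2)**2 = -4*(2**2)**2 = -4*4**2 = -4*16 = -1*64 = -64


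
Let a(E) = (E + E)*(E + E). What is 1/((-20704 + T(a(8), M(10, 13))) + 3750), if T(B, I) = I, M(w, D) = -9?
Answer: -1/16963 ≈ -5.8952e-5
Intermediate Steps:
a(E) = 4*E**2 (a(E) = (2*E)*(2*E) = 4*E**2)
1/((-20704 + T(a(8), M(10, 13))) + 3750) = 1/((-20704 - 9) + 3750) = 1/(-20713 + 3750) = 1/(-16963) = -1/16963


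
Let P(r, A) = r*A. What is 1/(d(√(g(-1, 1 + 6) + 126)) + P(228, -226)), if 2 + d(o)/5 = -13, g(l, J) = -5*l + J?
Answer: -1/51603 ≈ -1.9379e-5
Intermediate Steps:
g(l, J) = J - 5*l
d(o) = -75 (d(o) = -10 + 5*(-13) = -10 - 65 = -75)
P(r, A) = A*r
1/(d(√(g(-1, 1 + 6) + 126)) + P(228, -226)) = 1/(-75 - 226*228) = 1/(-75 - 51528) = 1/(-51603) = -1/51603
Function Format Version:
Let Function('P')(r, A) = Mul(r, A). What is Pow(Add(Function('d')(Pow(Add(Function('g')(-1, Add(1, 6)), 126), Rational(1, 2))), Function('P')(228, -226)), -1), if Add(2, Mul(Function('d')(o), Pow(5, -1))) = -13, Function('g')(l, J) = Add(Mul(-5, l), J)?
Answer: Rational(-1, 51603) ≈ -1.9379e-5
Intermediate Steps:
Function('g')(l, J) = Add(J, Mul(-5, l))
Function('d')(o) = -75 (Function('d')(o) = Add(-10, Mul(5, -13)) = Add(-10, -65) = -75)
Function('P')(r, A) = Mul(A, r)
Pow(Add(Function('d')(Pow(Add(Function('g')(-1, Add(1, 6)), 126), Rational(1, 2))), Function('P')(228, -226)), -1) = Pow(Add(-75, Mul(-226, 228)), -1) = Pow(Add(-75, -51528), -1) = Pow(-51603, -1) = Rational(-1, 51603)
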